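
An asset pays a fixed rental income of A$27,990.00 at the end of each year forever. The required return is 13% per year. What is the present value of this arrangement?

Periodic rate r = 0.13 per year.
Level perpetuity: PV = PMT / r = 27,990 / (0.13) = A$215,307.69.

A$215,307.69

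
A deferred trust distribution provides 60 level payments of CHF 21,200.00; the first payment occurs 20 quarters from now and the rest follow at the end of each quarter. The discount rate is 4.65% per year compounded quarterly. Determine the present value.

Ordinary annuity of 60 payments, first payment at period 20.
Periodic rate r = 0.0465/4 per quarter; n is counted in quarters.
The ordinary-annuity PV formula values the stream one period before the first payment (period 19); discount that back 19 periods:
PV₀ = 21,200 × [1 − (1+r)^−60] / r × (1+r)^−19 = CHF 732,292.44

CHF 732,292.44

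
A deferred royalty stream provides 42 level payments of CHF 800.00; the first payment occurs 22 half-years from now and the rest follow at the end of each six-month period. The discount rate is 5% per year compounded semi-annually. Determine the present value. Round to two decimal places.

CHF 12,298.59

Ordinary annuity of 42 payments, first payment at period 22.
Periodic rate r = 0.05/2 per half-year; n is counted in half-years.
The ordinary-annuity PV formula values the stream one period before the first payment (period 21); discount that back 21 periods:
PV₀ = 800 × [1 − (1+r)^−42] / r × (1+r)^−21 = CHF 12,298.59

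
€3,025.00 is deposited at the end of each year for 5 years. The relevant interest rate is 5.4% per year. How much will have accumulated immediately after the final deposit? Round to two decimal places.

€16,849.12

This is an ordinary annuity: 5 deposits of €3,025.00 at the end of each year.
Periodic rate r = 0.054 per year.
FV = PMT × [((1+r)^n − 1)/r] = 3,025 × [(1+r)^5 − 1] / r = €16,849.12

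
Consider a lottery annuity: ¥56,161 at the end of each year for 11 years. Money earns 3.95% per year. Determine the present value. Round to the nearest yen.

¥493,327

This is an ordinary annuity: 11 payments of ¥56,161 at the end of each year.
Periodic rate r = 0.0395 per year.
PV = PMT × [(1 − (1+r)^−n)/r] = 56,161 × [1 − (1+r)^−11] / r = ¥493,327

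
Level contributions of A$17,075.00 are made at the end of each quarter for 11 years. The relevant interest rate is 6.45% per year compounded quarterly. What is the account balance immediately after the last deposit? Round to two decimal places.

This is an ordinary annuity: 44 deposits of A$17,075.00 at the end of each quarter.
Periodic rate r = 0.0645/4 per quarter; n is counted in quarters.
FV = PMT × [((1+r)^n − 1)/r] = 17,075 × [(1+r)^44 − 1] / r = A$1,081,682.69

A$1,081,682.69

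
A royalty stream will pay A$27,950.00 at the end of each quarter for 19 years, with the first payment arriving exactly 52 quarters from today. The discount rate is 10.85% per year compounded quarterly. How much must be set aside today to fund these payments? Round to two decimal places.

Ordinary annuity of 76 payments, first payment at period 52.
Periodic rate r = 0.1085/4 per quarter; n is counted in quarters.
The ordinary-annuity PV formula values the stream one period before the first payment (period 51); discount that back 51 periods:
PV₀ = 27,950 × [1 − (1+r)^−76] / r × (1+r)^−51 = A$228,739.02

A$228,739.02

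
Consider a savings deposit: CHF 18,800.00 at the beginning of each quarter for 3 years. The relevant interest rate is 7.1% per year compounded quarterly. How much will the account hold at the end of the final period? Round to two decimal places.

This is an annuity due: 12 deposits of CHF 18,800.00 at the beginning of each quarter.
Periodic rate r = 0.071/4 per quarter; n is counted in quarters.
FV = PMT × [((1+r)^n − 1)/r] × (1+r) = 18,800 × [(1+r)^12 − 1] / r × (1+r) = CHF 253,400.26

CHF 253,400.26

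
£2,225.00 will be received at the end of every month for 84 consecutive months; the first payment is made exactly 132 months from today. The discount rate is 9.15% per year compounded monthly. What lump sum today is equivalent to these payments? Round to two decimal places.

Ordinary annuity of 84 payments, first payment at period 132.
Periodic rate r = 0.0915/12 per month; n is counted in months.
The ordinary-annuity PV formula values the stream one period before the first payment (period 131); discount that back 131 periods:
PV₀ = 2,225 × [1 − (1+r)^−84] / r × (1+r)^−131 = £50,884.52

£50,884.52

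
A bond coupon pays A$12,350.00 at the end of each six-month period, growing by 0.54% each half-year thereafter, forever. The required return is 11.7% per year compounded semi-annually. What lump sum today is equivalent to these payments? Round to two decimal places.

A$232,580.04

Periodic rate r = 0.117/2 per half-year.
Growing perpetuity (Gordon): PV = PMT₁ / (r − g) = 12,350 / (r − 0.0054) = A$232,580.04.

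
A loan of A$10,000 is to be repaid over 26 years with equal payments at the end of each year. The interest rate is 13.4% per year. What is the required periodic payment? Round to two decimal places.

Level ordinary annuity; solve PV = PMT × [(1 − (1+r)^−n)/r] for PMT.
Periodic rate r = 0.134 per year.
With n = 26: PMT = 10,000 / ([(1 − (1+r)^−n)/r]) = A$1,392.97

A$1,392.97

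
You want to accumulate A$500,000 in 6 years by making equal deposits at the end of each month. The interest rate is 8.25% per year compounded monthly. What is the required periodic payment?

Level ordinary annuity; solve FV = PMT × [((1+r)^n − 1)/r] for PMT.
Periodic rate r = 0.0825/12 per month; n is counted in months.
With n = 72: PMT = 500,000 / ([((1+r)^n − 1)/r]) = A$5,390.28

A$5,390.28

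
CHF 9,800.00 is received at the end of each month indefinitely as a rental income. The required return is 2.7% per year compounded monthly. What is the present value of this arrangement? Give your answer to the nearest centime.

CHF 4,355,555.56

Periodic rate r = 0.027/12 per month.
Level perpetuity: PV = PMT / r = 9,800 / (0.027/12) = CHF 4,355,555.56.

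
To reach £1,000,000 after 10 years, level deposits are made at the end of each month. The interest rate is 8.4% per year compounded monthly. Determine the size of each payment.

Level ordinary annuity; solve FV = PMT × [((1+r)^n − 1)/r] for PMT.
Periodic rate r = 0.084/12 per month; n is counted in months.
With n = 120: PMT = 1,000,000 / ([((1+r)^n − 1)/r]) = £5,345.15

£5,345.15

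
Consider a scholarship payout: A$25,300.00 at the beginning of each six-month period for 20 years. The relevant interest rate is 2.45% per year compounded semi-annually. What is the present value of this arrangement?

This is an annuity due: 40 payments of A$25,300.00 at the beginning of each six-month period.
Periodic rate r = 0.0245/2 per half-year; n is counted in half-years.
PV = PMT × [(1 − (1+r)^−n)/r] × (1+r) = 25,300 × [1 − (1+r)^−40] / r × (1+r) = A$806,027.17

A$806,027.17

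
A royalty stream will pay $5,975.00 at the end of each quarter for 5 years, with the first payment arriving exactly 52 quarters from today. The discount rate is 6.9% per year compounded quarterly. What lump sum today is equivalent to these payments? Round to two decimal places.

$41,944.43

Ordinary annuity of 20 payments, first payment at period 52.
Periodic rate r = 0.069/4 per quarter; n is counted in quarters.
The ordinary-annuity PV formula values the stream one period before the first payment (period 51); discount that back 51 periods:
PV₀ = 5,975 × [1 − (1+r)^−20] / r × (1+r)^−51 = $41,944.43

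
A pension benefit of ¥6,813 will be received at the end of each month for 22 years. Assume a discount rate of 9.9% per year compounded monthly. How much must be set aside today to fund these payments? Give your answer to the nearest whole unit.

¥731,440

This is an ordinary annuity: 264 payments of ¥6,813 at the end of each month.
Periodic rate r = 0.099/12 per month; n is counted in months.
PV = PMT × [(1 − (1+r)^−n)/r] = 6,813 × [1 − (1+r)^−264] / r = ¥731,440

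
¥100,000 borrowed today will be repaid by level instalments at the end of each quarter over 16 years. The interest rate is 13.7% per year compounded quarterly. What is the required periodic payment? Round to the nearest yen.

Level ordinary annuity; solve PV = PMT × [(1 − (1+r)^−n)/r] for PMT.
Periodic rate r = 0.137/4 per quarter; n is counted in quarters.
With n = 64: PMT = 100,000 / ([(1 − (1+r)^−n)/r]) = ¥3,874

¥3,874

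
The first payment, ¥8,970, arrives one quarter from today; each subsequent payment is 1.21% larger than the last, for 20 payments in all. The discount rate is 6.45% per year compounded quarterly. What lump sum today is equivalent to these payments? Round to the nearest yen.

Periodic rate r = 0.0645/4 per quarter; n is counted in quarters.
Growing ordinary annuity: PV = PMT₁ × [1 − ((1+g)/(1+r))^n] / (r − g) = 8,970 × [1 − ((1+0.0121)/(1+r))^20] / (r − 0.0121) = ¥170,065.

¥170,065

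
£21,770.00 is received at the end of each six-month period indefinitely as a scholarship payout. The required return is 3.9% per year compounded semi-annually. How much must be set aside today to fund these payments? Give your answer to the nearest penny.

£1,116,410.26

Periodic rate r = 0.039/2 per half-year.
Level perpetuity: PV = PMT / r = 21,770 / (0.039/2) = £1,116,410.26.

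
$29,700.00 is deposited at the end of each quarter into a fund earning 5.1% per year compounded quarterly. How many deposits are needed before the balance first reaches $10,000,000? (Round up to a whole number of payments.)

132 payments

Periodic rate r = 0.051/4 per quarter; n is counted in quarters.
Ordinary annuity FV: 10,000,000 = 29,700 × [((1+r)^n − 1)/r].
(1+r)^n = 1 + 10,000,000 × r / 29,700, so n = ln(1 + 10,000,000·r/29,700) / ln(1+r) = 131.53.
Round up to a whole number of payments: n = 132.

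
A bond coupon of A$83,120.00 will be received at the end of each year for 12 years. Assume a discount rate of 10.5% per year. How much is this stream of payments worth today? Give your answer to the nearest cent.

This is an ordinary annuity: 12 payments of A$83,120.00 at the end of each year.
Periodic rate r = 0.105 per year.
PV = PMT × [(1 − (1+r)^−n)/r] = 83,120 × [1 − (1+r)^−12] / r = A$552,745.04

A$552,745.04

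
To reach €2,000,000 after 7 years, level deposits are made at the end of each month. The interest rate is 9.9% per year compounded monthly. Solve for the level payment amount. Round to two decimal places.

€16,599.12

Level ordinary annuity; solve FV = PMT × [((1+r)^n − 1)/r] for PMT.
Periodic rate r = 0.099/12 per month; n is counted in months.
With n = 84: PMT = 2,000,000 / ([((1+r)^n − 1)/r]) = €16,599.12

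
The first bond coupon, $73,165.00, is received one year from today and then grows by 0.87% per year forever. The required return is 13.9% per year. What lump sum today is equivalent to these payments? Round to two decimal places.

$561,511.90

Periodic rate r = 0.139 per year.
Growing perpetuity (Gordon): PV = PMT₁ / (r − g) = 73,165 / (r − 0.0087) = $561,511.90.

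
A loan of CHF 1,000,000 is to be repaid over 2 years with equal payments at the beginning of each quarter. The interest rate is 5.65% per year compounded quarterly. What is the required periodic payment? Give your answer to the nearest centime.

CHF 131,221.79

Level annuity due; solve PV = PMT × [(1 − (1+r)^−n)/r] × (1+r) for PMT.
Periodic rate r = 0.0565/4 per quarter; n is counted in quarters.
With n = 8: PMT = 1,000,000 / ([(1 − (1+r)^−n)/r] × (1+r)) = CHF 131,221.79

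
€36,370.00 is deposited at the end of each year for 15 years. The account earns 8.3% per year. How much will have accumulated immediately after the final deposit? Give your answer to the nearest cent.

This is an ordinary annuity: 15 deposits of €36,370.00 at the end of each year.
Periodic rate r = 0.083 per year.
FV = PMT × [((1+r)^n − 1)/r] = 36,370 × [(1+r)^15 − 1] / r = €1,010,886.21

€1,010,886.21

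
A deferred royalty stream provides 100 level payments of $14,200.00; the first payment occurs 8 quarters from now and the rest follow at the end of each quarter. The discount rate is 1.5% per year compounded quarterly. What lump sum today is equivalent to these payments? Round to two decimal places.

$1,151,730.11

Ordinary annuity of 100 payments, first payment at period 8.
Periodic rate r = 0.015/4 per quarter; n is counted in quarters.
The ordinary-annuity PV formula values the stream one period before the first payment (period 7); discount that back 7 periods:
PV₀ = 14,200 × [1 − (1+r)^−100] / r × (1+r)^−7 = $1,151,730.11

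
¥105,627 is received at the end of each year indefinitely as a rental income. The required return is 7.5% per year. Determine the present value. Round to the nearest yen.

Periodic rate r = 0.075 per year.
Level perpetuity: PV = PMT / r = 105,627 / (0.075) = ¥1,408,360.

¥1,408,360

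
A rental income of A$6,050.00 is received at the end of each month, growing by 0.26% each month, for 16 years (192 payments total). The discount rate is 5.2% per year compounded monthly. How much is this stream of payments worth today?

Periodic rate r = 0.052/12 per month; n is counted in months.
Growing ordinary annuity: PV = PMT₁ × [1 − ((1+g)/(1+r))^n] / (r − g) = 6,050 × [1 − ((1+0.0026)/(1+r))^192] / (r − 0.0026) = A$985,202.15.

A$985,202.15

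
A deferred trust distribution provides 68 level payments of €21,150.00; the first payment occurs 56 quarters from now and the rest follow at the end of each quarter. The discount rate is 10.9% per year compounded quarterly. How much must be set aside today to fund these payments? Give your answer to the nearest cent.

Ordinary annuity of 68 payments, first payment at period 56.
Periodic rate r = 0.109/4 per quarter; n is counted in quarters.
The ordinary-annuity PV formula values the stream one period before the first payment (period 55); discount that back 55 periods:
PV₀ = 21,150 × [1 − (1+r)^−68] / r × (1+r)^−55 = €148,481.28

€148,481.28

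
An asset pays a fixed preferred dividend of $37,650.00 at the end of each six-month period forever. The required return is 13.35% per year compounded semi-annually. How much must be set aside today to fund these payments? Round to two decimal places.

Periodic rate r = 0.1335/2 per half-year.
Level perpetuity: PV = PMT / r = 37,650 / (0.1335/2) = $564,044.94.

$564,044.94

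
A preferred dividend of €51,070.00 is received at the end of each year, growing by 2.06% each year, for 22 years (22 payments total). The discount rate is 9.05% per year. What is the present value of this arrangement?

Periodic rate r = 0.0905 per year.
Growing ordinary annuity: PV = PMT₁ × [1 − ((1+g)/(1+r))^n] / (r − g) = 51,070 × [1 − ((1+0.0206)/(1+r))^22] / (r − 0.0206) = €560,498.70.

€560,498.70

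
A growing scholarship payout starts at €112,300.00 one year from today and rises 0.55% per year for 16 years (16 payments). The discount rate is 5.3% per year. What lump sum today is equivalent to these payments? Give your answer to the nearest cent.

Periodic rate r = 0.053 per year.
Growing ordinary annuity: PV = PMT₁ × [1 − ((1+g)/(1+r))^n] / (r − g) = 112,300 × [1 − ((1+0.0055)/(1+r))^16] / (r − 0.0055) = €1,234,556.62.

€1,234,556.62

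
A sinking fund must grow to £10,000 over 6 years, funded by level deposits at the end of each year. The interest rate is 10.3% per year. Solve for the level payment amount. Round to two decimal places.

Level ordinary annuity; solve FV = PMT × [((1+r)^n − 1)/r] for PMT.
Periodic rate r = 0.103 per year.
With n = 6: PMT = 10,000 / ([((1+r)^n − 1)/r]) = £1,286.30

£1,286.30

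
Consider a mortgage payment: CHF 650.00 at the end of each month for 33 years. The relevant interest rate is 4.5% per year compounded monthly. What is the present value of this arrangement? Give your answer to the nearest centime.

CHF 133,963.73

This is an ordinary annuity: 396 payments of CHF 650.00 at the end of each month.
Periodic rate r = 0.045/12 per month; n is counted in months.
PV = PMT × [(1 − (1+r)^−n)/r] = 650 × [1 − (1+r)^−396] / r = CHF 133,963.73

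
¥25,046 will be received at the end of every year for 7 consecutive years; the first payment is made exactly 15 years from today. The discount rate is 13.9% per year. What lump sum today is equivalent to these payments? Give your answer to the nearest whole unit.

¥17,419

Ordinary annuity of 7 payments, first payment at period 15.
Periodic rate r = 0.139 per year.
The ordinary-annuity PV formula values the stream one period before the first payment (period 14); discount that back 14 periods:
PV₀ = 25,046 × [1 − (1+r)^−7] / r × (1+r)^−14 = ¥17,419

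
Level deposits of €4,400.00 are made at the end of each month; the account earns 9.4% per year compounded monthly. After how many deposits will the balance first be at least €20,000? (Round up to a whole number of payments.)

5 payments

Periodic rate r = 0.094/12 per month; n is counted in months.
Ordinary annuity FV: 20,000 = 4,400 × [((1+r)^n − 1)/r].
(1+r)^n = 1 + 20,000 × r / 4,400, so n = ln(1 + 20,000·r/4,400) / ln(1+r) = 4.48.
Round up to a whole number of payments: n = 5.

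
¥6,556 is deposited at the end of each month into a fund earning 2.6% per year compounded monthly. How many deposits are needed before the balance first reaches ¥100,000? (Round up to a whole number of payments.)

Periodic rate r = 0.026/12 per month; n is counted in months.
Ordinary annuity FV: 100,000 = 6,556 × [((1+r)^n − 1)/r].
(1+r)^n = 1 + 100,000 × r / 6,556, so n = ln(1 + 100,000·r/6,556) / ln(1+r) = 15.02.
Round up to a whole number of payments: n = 16.

16 payments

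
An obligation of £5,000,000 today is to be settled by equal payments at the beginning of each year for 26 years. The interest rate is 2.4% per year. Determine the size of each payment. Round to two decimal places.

Level annuity due; solve PV = PMT × [(1 − (1+r)^−n)/r] × (1+r) for PMT.
Periodic rate r = 0.024 per year.
With n = 26: PMT = 5,000,000 / ([(1 − (1+r)^−n)/r] × (1+r)) = £254,622.88

£254,622.88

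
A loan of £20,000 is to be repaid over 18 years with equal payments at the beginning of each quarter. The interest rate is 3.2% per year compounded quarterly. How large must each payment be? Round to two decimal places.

£363.59

Level annuity due; solve PV = PMT × [(1 − (1+r)^−n)/r] × (1+r) for PMT.
Periodic rate r = 0.032/4 per quarter; n is counted in quarters.
With n = 72: PMT = 20,000 / ([(1 − (1+r)^−n)/r] × (1+r)) = £363.59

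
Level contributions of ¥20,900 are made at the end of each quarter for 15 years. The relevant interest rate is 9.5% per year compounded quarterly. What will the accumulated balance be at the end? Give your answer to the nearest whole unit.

This is an ordinary annuity: 60 deposits of ¥20,900 at the end of each quarter.
Periodic rate r = 0.095/4 per quarter; n is counted in quarters.
FV = PMT × [((1+r)^n − 1)/r] = 20,900 × [(1+r)^60 − 1] / r = ¥2,718,467

¥2,718,467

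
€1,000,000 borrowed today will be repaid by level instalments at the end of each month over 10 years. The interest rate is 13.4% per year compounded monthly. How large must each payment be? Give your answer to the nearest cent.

Level ordinary annuity; solve PV = PMT × [(1 − (1+r)^−n)/r] for PMT.
Periodic rate r = 0.134/12 per month; n is counted in months.
With n = 120: PMT = 1,000,000 / ([(1 − (1+r)^−n)/r]) = €15,167.93

€15,167.93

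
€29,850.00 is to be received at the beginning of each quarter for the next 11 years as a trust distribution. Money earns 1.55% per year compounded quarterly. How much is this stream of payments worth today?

This is an annuity due: 44 payments of €29,850.00 at the beginning of each quarter.
Periodic rate r = 0.0155/4 per quarter; n is counted in quarters.
PV = PMT × [(1 − (1+r)^−n)/r] × (1+r) = 29,850 × [1 − (1+r)^−44] / r × (1+r) = €1,210,064.14

€1,210,064.14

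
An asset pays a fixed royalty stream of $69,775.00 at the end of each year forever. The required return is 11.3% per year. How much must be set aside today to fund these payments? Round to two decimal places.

$617,477.88

Periodic rate r = 0.113 per year.
Level perpetuity: PV = PMT / r = 69,775 / (0.113) = $617,477.88.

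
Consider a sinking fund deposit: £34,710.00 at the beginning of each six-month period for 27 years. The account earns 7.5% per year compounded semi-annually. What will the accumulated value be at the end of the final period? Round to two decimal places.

This is an annuity due: 54 deposits of £34,710.00 at the beginning of each six-month period.
Periodic rate r = 0.075/2 per half-year; n is counted in half-years.
FV = PMT × [((1+r)^n − 1)/r] × (1+r) = 34,710 × [(1+r)^54 − 1] / r × (1+r) = £6,050,515.25

£6,050,515.25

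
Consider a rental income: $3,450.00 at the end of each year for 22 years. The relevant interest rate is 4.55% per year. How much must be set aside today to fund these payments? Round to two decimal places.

$47,335.07

This is an ordinary annuity: 22 payments of $3,450.00 at the end of each year.
Periodic rate r = 0.0455 per year.
PV = PMT × [(1 − (1+r)^−n)/r] = 3,450 × [1 − (1+r)^−22] / r = $47,335.07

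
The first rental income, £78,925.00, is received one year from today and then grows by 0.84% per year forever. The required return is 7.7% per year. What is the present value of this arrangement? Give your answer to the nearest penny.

Periodic rate r = 0.077 per year.
Growing perpetuity (Gordon): PV = PMT₁ / (r − g) = 78,925 / (r − 0.0084) = £1,150,510.20.

£1,150,510.20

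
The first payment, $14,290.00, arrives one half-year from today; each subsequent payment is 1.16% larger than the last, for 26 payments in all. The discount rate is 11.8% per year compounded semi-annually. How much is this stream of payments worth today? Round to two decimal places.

$209,815.02

Periodic rate r = 0.118/2 per half-year; n is counted in half-years.
Growing ordinary annuity: PV = PMT₁ × [1 − ((1+g)/(1+r))^n] / (r − g) = 14,290 × [1 − ((1+0.0116)/(1+r))^26] / (r − 0.0116) = $209,815.02.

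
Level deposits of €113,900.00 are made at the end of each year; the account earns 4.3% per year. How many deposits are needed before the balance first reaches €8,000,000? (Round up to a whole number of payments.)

Periodic rate r = 0.043 per year.
Ordinary annuity FV: 8,000,000 = 113,900 × [((1+r)^n − 1)/r].
(1+r)^n = 1 + 8,000,000 × r / 113,900, so n = ln(1 + 8,000,000·r/113,900) / ln(1+r) = 33.05.
Round up to a whole number of payments: n = 34.

34 payments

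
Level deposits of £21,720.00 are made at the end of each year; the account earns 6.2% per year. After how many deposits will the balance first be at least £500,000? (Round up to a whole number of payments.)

Periodic rate r = 0.062 per year.
Ordinary annuity FV: 500,000 = 21,720 × [((1+r)^n − 1)/r].
(1+r)^n = 1 + 500,000 × r / 21,720, so n = ln(1 + 500,000·r/21,720) / ln(1+r) = 14.74.
Round up to a whole number of payments: n = 15.

15 payments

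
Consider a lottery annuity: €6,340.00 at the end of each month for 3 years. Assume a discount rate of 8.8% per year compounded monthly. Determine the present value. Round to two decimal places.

€199,957.54

This is an ordinary annuity: 36 payments of €6,340.00 at the end of each month.
Periodic rate r = 0.088/12 per month; n is counted in months.
PV = PMT × [(1 − (1+r)^−n)/r] = 6,340 × [1 − (1+r)^−36] / r = €199,957.54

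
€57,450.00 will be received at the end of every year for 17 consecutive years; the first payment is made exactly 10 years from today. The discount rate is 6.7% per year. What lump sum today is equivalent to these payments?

€319,505.78

Ordinary annuity of 17 payments, first payment at period 10.
Periodic rate r = 0.067 per year.
The ordinary-annuity PV formula values the stream one period before the first payment (period 9); discount that back 9 periods:
PV₀ = 57,450 × [1 − (1+r)^−17] / r × (1+r)^−9 = €319,505.78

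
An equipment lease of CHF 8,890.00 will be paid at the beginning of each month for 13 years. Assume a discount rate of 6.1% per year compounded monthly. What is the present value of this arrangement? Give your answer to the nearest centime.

This is an annuity due: 156 payments of CHF 8,890.00 at the beginning of each month.
Periodic rate r = 0.061/12 per month; n is counted in months.
PV = PMT × [(1 − (1+r)^−n)/r] × (1+r) = 8,890 × [1 − (1+r)^−156] / r × (1+r) = CHF 960,790.57

CHF 960,790.57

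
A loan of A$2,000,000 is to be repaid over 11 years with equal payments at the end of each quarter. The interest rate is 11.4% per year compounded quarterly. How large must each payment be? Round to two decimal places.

Level ordinary annuity; solve PV = PMT × [(1 − (1+r)^−n)/r] for PMT.
Periodic rate r = 0.114/4 per quarter; n is counted in quarters.
With n = 44: PMT = 2,000,000 / ([(1 − (1+r)^−n)/r]) = A$80,328.03

A$80,328.03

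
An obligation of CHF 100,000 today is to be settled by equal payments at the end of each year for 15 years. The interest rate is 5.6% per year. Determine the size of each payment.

CHF 10,028.88

Level ordinary annuity; solve PV = PMT × [(1 − (1+r)^−n)/r] for PMT.
Periodic rate r = 0.056 per year.
With n = 15: PMT = 100,000 / ([(1 − (1+r)^−n)/r]) = CHF 10,028.88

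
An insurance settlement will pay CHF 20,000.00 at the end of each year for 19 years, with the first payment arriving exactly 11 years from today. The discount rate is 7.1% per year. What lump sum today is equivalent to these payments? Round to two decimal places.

CHF 103,328.63

Ordinary annuity of 19 payments, first payment at period 11.
Periodic rate r = 0.071 per year.
The ordinary-annuity PV formula values the stream one period before the first payment (period 10); discount that back 10 periods:
PV₀ = 20,000 × [1 − (1+r)^−19] / r × (1+r)^−10 = CHF 103,328.63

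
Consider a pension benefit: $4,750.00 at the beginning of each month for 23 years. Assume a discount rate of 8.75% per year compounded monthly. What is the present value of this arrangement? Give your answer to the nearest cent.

This is an annuity due: 276 payments of $4,750.00 at the beginning of each month.
Periodic rate r = 0.0875/12 per month; n is counted in months.
PV = PMT × [(1 − (1+r)^−n)/r] × (1+r) = 4,750 × [1 − (1+r)^−276] / r × (1+r) = $567,834.89

$567,834.89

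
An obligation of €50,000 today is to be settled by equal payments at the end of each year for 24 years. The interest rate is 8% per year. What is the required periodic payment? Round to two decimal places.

Level ordinary annuity; solve PV = PMT × [(1 − (1+r)^−n)/r] for PMT.
Periodic rate r = 0.08 per year.
With n = 24: PMT = 50,000 / ([(1 − (1+r)^−n)/r]) = €4,748.90

€4,748.90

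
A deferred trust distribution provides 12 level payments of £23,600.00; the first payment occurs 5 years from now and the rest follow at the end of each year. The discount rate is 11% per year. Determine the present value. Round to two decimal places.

Ordinary annuity of 12 payments, first payment at period 5.
Periodic rate r = 0.11 per year.
The ordinary-annuity PV formula values the stream one period before the first payment (period 4); discount that back 4 periods:
PV₀ = 23,600 × [1 − (1+r)^−12] / r × (1+r)^−4 = £100,930.50

£100,930.50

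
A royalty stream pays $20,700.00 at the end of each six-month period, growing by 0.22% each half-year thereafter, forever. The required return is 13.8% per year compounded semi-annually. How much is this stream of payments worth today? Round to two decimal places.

Periodic rate r = 0.138/2 per half-year.
Growing perpetuity (Gordon): PV = PMT₁ / (r − g) = 20,700 / (r − 0.0022) = $309,880.24.

$309,880.24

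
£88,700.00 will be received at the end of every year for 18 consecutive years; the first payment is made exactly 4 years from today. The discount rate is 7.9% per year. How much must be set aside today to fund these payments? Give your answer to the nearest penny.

Ordinary annuity of 18 payments, first payment at period 4.
Periodic rate r = 0.079 per year.
The ordinary-annuity PV formula values the stream one period before the first payment (period 3); discount that back 3 periods:
PV₀ = 88,700 × [1 − (1+r)^−18] / r × (1+r)^−3 = £666,354.03

£666,354.03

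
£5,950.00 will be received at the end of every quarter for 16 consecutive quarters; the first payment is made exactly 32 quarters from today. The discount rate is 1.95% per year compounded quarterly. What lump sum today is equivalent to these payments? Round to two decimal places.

Ordinary annuity of 16 payments, first payment at period 32.
Periodic rate r = 0.0195/4 per quarter; n is counted in quarters.
The ordinary-annuity PV formula values the stream one period before the first payment (period 31); discount that back 31 periods:
PV₀ = 5,950 × [1 − (1+r)^−16] / r × (1+r)^−31 = £78,581.52

£78,581.52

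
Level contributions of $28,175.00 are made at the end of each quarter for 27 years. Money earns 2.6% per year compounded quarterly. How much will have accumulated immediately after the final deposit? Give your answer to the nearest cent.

This is an ordinary annuity: 108 deposits of $28,175.00 at the end of each quarter.
Periodic rate r = 0.026/4 per quarter; n is counted in quarters.
FV = PMT × [((1+r)^n − 1)/r] = 28,175 × [(1+r)^108 − 1] / r = $4,391,857.11

$4,391,857.11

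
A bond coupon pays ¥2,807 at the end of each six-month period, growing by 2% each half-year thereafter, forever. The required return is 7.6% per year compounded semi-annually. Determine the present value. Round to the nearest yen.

¥155,944

Periodic rate r = 0.076/2 per half-year.
Growing perpetuity (Gordon): PV = PMT₁ / (r − g) = 2,807 / (r − 0.02) = ¥155,944.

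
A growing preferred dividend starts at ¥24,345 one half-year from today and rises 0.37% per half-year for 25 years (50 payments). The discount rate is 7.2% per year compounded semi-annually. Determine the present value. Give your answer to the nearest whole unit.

¥599,042

Periodic rate r = 0.072/2 per half-year; n is counted in half-years.
Growing ordinary annuity: PV = PMT₁ × [1 − ((1+g)/(1+r))^n] / (r − g) = 24,345 × [1 − ((1+0.0037)/(1+r))^50] / (r − 0.0037) = ¥599,042.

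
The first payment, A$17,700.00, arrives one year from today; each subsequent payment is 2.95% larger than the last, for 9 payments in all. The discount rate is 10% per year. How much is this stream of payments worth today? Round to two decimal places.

A$112,743.14

Periodic rate r = 0.1 per year.
Growing ordinary annuity: PV = PMT₁ × [1 − ((1+g)/(1+r))^n] / (r − g) = 17,700 × [1 − ((1+0.0295)/(1+r))^9] / (r − 0.0295) = A$112,743.14.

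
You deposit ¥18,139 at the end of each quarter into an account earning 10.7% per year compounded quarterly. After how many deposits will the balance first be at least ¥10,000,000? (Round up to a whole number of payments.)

Periodic rate r = 0.107/4 per quarter; n is counted in quarters.
Ordinary annuity FV: 10,000,000 = 18,139 × [((1+r)^n − 1)/r].
(1+r)^n = 1 + 10,000,000 × r / 18,139, so n = ln(1 + 10,000,000·r/18,139) / ln(1+r) = 104.43.
Round up to a whole number of payments: n = 105.

105 payments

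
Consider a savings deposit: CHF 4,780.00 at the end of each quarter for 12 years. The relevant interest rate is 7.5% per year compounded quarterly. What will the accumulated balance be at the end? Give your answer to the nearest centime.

This is an ordinary annuity: 48 deposits of CHF 4,780.00 at the end of each quarter.
Periodic rate r = 0.075/4 per quarter; n is counted in quarters.
FV = PMT × [((1+r)^n − 1)/r] = 4,780 × [(1+r)^48 − 1] / r = CHF 366,897.81

CHF 366,897.81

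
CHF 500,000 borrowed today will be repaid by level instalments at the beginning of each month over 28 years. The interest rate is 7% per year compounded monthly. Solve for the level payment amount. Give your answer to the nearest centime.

CHF 3,378.34

Level annuity due; solve PV = PMT × [(1 − (1+r)^−n)/r] × (1+r) for PMT.
Periodic rate r = 0.07/12 per month; n is counted in months.
With n = 336: PMT = 500,000 / ([(1 − (1+r)^−n)/r] × (1+r)) = CHF 3,378.34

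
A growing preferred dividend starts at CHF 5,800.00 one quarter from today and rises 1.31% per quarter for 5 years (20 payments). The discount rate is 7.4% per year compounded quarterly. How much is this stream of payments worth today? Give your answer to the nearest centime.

Periodic rate r = 0.074/4 per quarter; n is counted in quarters.
Growing ordinary annuity: PV = PMT₁ × [1 − ((1+g)/(1+r))^n] / (r − g) = 5,800 × [1 − ((1+0.0131)/(1+r))^20] / (r − 0.0131) = CHF 108,334.84.

CHF 108,334.84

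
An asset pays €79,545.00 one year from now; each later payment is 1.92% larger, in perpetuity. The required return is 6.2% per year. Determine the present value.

€1,858,528.04

Periodic rate r = 0.062 per year.
Growing perpetuity (Gordon): PV = PMT₁ / (r − g) = 79,545 / (r − 0.0192) = €1,858,528.04.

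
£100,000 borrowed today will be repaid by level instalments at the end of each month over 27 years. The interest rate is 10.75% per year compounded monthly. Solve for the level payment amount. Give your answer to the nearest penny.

£948.57

Level ordinary annuity; solve PV = PMT × [(1 − (1+r)^−n)/r] for PMT.
Periodic rate r = 0.1075/12 per month; n is counted in months.
With n = 324: PMT = 100,000 / ([(1 − (1+r)^−n)/r]) = £948.57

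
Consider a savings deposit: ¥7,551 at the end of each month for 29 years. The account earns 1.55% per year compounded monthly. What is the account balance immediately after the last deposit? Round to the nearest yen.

¥3,315,076

This is an ordinary annuity: 348 deposits of ¥7,551 at the end of each month.
Periodic rate r = 0.0155/12 per month; n is counted in months.
FV = PMT × [((1+r)^n − 1)/r] = 7,551 × [(1+r)^348 − 1] / r = ¥3,315,076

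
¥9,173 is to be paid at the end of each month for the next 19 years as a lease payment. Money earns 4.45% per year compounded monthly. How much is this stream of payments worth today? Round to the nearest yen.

This is an ordinary annuity: 228 payments of ¥9,173 at the end of each month.
Periodic rate r = 0.0445/12 per month; n is counted in months.
PV = PMT × [(1 − (1+r)^−n)/r] = 9,173 × [1 − (1+r)^−228] / r = ¥1,409,926

¥1,409,926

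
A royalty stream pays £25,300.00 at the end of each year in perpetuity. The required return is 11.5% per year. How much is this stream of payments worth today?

Periodic rate r = 0.115 per year.
Level perpetuity: PV = PMT / r = 25,300 / (0.115) = £220,000.00.

£220,000.00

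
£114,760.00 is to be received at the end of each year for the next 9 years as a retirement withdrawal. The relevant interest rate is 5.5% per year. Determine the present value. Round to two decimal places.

£797,833.93

This is an ordinary annuity: 9 payments of £114,760.00 at the end of each year.
Periodic rate r = 0.055 per year.
PV = PMT × [(1 − (1+r)^−n)/r] = 114,760 × [1 − (1+r)^−9] / r = £797,833.93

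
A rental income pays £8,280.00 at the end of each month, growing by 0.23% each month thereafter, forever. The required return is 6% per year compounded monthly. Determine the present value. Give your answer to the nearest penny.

£3,066,666.67

Periodic rate r = 0.06/12 per month.
Growing perpetuity (Gordon): PV = PMT₁ / (r − g) = 8,280 / (r − 0.0023) = £3,066,666.67.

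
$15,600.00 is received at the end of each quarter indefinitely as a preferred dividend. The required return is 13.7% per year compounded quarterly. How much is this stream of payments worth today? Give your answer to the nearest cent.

Periodic rate r = 0.137/4 per quarter.
Level perpetuity: PV = PMT / r = 15,600 / (0.137/4) = $455,474.45.

$455,474.45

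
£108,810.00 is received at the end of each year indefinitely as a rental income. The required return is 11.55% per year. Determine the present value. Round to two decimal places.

£942,077.92

Periodic rate r = 0.1155 per year.
Level perpetuity: PV = PMT / r = 108,810 / (0.1155) = £942,077.92.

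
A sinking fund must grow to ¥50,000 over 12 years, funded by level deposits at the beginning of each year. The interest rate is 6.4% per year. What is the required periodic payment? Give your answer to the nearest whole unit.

Level annuity due; solve FV = PMT × [((1+r)^n − 1)/r] × (1+r) for PMT.
Periodic rate r = 0.064 per year.
With n = 12: PMT = 50,000 / ([((1+r)^n − 1)/r] × (1+r)) = ¥2,721

¥2,721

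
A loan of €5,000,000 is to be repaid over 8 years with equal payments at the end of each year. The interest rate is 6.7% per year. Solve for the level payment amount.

Level ordinary annuity; solve PV = PMT × [(1 − (1+r)^−n)/r] for PMT.
Periodic rate r = 0.067 per year.
With n = 8: PMT = 5,000,000 / ([(1 − (1+r)^−n)/r]) = €827,630.04

€827,630.04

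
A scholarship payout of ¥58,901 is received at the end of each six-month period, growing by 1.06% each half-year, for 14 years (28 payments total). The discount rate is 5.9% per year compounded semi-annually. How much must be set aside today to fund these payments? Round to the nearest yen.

¥1,261,458

Periodic rate r = 0.059/2 per half-year; n is counted in half-years.
Growing ordinary annuity: PV = PMT₁ × [1 − ((1+g)/(1+r))^n] / (r − g) = 58,901 × [1 − ((1+0.0106)/(1+r))^28] / (r − 0.0106) = ¥1,261,458.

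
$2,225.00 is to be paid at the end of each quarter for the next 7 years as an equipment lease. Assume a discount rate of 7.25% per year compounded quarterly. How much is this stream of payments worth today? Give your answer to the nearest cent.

$48,521.49

This is an ordinary annuity: 28 payments of $2,225.00 at the end of each quarter.
Periodic rate r = 0.0725/4 per quarter; n is counted in quarters.
PV = PMT × [(1 − (1+r)^−n)/r] = 2,225 × [1 − (1+r)^−28] / r = $48,521.49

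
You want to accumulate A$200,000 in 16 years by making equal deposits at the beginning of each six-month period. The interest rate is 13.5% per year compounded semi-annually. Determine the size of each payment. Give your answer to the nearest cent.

Level annuity due; solve FV = PMT × [((1+r)^n − 1)/r] × (1+r) for PMT.
Periodic rate r = 0.135/2 per half-year; n is counted in half-years.
With n = 32: PMT = 200,000 / ([((1+r)^n − 1)/r] × (1+r)) = A$1,784.52

A$1,784.52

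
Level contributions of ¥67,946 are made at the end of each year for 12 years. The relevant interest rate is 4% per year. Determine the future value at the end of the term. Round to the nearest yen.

¥1,020,943

This is an ordinary annuity: 12 deposits of ¥67,946 at the end of each year.
Periodic rate r = 0.04 per year.
FV = PMT × [((1+r)^n − 1)/r] = 67,946 × [(1+r)^12 − 1] / r = ¥1,020,943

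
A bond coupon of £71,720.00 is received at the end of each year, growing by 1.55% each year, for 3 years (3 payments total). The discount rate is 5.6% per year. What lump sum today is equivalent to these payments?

£196,035.62

Periodic rate r = 0.056 per year.
Growing ordinary annuity: PV = PMT₁ × [1 − ((1+g)/(1+r))^n] / (r − g) = 71,720 × [1 − ((1+0.0155)/(1+r))^3] / (r − 0.0155) = £196,035.62.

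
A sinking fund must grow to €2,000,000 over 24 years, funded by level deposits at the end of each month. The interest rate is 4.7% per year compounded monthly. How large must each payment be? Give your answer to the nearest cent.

Level ordinary annuity; solve FV = PMT × [((1+r)^n − 1)/r] for PMT.
Periodic rate r = 0.047/12 per month; n is counted in months.
With n = 288: PMT = 2,000,000 / ([((1+r)^n − 1)/r]) = €3,761.19

€3,761.19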